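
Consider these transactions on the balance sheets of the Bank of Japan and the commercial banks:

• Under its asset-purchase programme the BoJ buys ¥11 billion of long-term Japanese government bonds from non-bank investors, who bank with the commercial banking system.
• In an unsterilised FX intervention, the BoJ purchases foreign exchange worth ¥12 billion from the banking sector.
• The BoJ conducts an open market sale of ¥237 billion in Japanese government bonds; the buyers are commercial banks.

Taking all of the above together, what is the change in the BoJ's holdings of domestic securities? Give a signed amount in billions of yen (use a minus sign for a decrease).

-¥226 billion

Asset purchase (from non-banks) ¥11 billion: securities added to the BoJ's portfolio → +¥11B.
FX purchase ¥12 billion: the BoJ's securities portfolio is untouched → 0.
OMO sale (to banks) ¥237 billion: securities removed from the BoJ's portfolio → −¥237B.
Net: 11 + 0 − 237 = -¥226 billion.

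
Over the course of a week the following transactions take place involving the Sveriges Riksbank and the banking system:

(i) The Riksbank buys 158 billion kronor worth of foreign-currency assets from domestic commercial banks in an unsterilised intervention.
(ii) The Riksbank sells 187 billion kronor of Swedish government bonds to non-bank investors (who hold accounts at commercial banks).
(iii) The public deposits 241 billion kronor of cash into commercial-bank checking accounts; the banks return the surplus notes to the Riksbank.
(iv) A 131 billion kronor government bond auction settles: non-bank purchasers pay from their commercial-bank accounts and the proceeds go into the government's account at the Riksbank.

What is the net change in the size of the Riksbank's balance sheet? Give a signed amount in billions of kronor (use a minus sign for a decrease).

Riksbank balance sheet:
  Assets:      Securities −187B, Foreign assets +158B
  Liabilities: Bank reserves +81B, Currency in circulation −241B, Government deposits +131B
Commercial banking system:
  Assets:      Reserves at CB +81B, Foreign assets −158B
  Liabilities: Checkable deposits −77B
Change in total Riksbank assets = -29 billion.

-29 billion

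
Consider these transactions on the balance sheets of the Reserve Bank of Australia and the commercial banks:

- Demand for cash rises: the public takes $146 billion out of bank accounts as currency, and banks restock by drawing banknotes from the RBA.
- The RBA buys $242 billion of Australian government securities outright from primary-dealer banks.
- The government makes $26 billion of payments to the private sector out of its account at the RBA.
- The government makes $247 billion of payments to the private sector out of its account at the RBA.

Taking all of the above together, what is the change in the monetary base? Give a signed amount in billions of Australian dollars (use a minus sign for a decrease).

+$515 billion

Currency withdrawal $146 billion: just a shift between currency and reserves — both are base money → 0.
OMO purchase (from banks) $242 billion: RBA balance sheet expands → +$242B.
Government spending $26 billion: a non-base liability converts back to reserves → +$26B.
Government spending $247 billion: a non-base liability converts back to reserves → +$247B.
Net: 0 + 242 + 26 + 247 = +$515 billion.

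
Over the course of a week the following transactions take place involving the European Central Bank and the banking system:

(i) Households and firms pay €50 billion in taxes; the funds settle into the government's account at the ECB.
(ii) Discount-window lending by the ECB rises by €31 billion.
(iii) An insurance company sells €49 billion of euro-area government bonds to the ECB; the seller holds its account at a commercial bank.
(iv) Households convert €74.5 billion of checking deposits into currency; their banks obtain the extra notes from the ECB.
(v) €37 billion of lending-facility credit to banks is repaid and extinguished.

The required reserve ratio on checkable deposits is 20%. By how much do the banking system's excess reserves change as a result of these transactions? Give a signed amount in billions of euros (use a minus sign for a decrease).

Government account inflow €50 billion: reserves −€50B, deposits −€50B.
Discount-window loan €31 billion: reserves +€31B, deposits 0.
Asset purchase (from non-banks) €49 billion: reserves +€49B, deposits +€49B.
Currency withdrawal €74.5 billion: reserves −€74.5B, deposits −€74.5B.
Discount-window repayment €37 billion: reserves −€37B, deposits 0.
Totals: Δreserves = −€81.5B, Δdeposits = −€75.5B.
Δrequired reserves = 20% × −€75.5B = −€15.1B.
Δexcess reserves = Δreserves − Δrequired = −€81.5B − (−€15.1B) = -€66.4 billion.

-€66.4 billion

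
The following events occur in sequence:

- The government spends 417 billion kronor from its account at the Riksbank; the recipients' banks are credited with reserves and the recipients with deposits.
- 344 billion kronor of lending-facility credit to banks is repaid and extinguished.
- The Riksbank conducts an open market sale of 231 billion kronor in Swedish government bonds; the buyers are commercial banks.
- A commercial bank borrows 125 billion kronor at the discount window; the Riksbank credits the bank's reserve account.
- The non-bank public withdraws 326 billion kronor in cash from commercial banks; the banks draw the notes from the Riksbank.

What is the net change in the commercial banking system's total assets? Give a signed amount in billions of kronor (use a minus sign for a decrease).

Riksbank balance sheet:
  Assets:      Securities −231B, Loans to banks −219B
  Liabilities: Bank reserves −359B, Currency in circulation +326B, Government deposits −417B
Commercial banking system:
  Assets:      Reserves at CB −359B, Securities +231B
  Liabilities: Checkable deposits +91B, Borrowings from CB −219B
Change in total bank assets = -128 billion.

-128 billion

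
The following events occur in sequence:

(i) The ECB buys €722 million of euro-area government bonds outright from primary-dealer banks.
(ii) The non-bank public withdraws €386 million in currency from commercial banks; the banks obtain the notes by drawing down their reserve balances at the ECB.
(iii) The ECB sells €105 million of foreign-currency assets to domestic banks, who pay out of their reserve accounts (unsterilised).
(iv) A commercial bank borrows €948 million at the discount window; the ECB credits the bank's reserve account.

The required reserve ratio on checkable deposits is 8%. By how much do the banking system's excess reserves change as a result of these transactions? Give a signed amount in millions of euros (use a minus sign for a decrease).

OMO purchase (from banks) €722 million: reserves +€722M, deposits 0.
Currency withdrawal €386 million: reserves −€386M, deposits −€386M.
FX sale €105 million: reserves −€105M, deposits 0.
Discount-window loan €948 million: reserves +€948M, deposits 0.
Totals: Δreserves = +€1179M, Δdeposits = −€386M.
Δrequired reserves = 8% × −€386M = −€30.88M.
Δexcess reserves = Δreserves − Δrequired = +€1179M − (−€30.88M) = +€1209.88 million.

+€1209.88 million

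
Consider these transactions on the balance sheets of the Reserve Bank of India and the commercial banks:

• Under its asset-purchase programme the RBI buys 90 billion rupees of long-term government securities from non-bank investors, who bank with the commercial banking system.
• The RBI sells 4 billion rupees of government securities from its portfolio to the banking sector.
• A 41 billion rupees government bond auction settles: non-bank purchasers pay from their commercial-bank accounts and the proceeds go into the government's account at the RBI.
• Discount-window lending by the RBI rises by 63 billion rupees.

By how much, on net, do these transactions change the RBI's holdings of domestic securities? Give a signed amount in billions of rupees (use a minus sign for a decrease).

Asset purchase (from non-banks) 90 billion rupees: securities added to the RBI's portfolio → +90B.
OMO sale (to banks) 4 billion rupees: securities removed from the RBI's portfolio → −4B.
Government account inflow 41 billion rupees: the RBI's securities portfolio is untouched → 0.
Discount-window loan 63 billion rupees: the RBI's securities portfolio is untouched → 0.
Net: 90 − 4 + 0 + 0 = +86 billion.

+86 billion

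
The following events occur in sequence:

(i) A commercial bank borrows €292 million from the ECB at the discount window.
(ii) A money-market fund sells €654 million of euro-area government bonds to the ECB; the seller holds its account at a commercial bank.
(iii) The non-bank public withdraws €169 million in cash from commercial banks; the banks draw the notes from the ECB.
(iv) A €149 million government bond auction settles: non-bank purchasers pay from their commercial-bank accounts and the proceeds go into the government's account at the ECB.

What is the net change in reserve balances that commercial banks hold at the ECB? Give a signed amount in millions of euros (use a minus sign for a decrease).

+€628 million

ECB balance sheet:
  Assets:      Securities +€654M, Loans to banks +€292M
  Liabilities: Bank reserves +€628M, Currency in circulation +€169M, Government deposits +€149M
Commercial banking system:
  Assets:      Reserves at CB +€628M
  Liabilities: Checkable deposits +€336M, Borrowings from CB +€292M
So the change in reserve balances that commercial banks hold at the ECB is +€628 million.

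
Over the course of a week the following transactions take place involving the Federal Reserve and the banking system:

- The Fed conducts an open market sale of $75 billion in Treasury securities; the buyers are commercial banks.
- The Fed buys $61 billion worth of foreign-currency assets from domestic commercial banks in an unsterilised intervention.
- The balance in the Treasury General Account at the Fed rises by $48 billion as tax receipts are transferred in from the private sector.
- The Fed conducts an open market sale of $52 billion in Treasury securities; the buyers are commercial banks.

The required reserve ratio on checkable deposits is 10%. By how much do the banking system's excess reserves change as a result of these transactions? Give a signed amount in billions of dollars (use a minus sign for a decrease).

OMO sale (to banks) $75 billion: reserves −$75B, deposits 0.
FX purchase $61 billion: reserves +$61B, deposits 0.
Government account inflow $48 billion: reserves −$48B, deposits −$48B.
OMO sale (to banks) $52 billion: reserves −$52B, deposits 0.
Totals: Δreserves = −$114B, Δdeposits = −$48B.
Δrequired reserves = 10% × −$48B = −$4.8B.
Δexcess reserves = Δreserves − Δrequired = −$114B − (−$4.8B) = -$109.2 billion.

-$109.2 billion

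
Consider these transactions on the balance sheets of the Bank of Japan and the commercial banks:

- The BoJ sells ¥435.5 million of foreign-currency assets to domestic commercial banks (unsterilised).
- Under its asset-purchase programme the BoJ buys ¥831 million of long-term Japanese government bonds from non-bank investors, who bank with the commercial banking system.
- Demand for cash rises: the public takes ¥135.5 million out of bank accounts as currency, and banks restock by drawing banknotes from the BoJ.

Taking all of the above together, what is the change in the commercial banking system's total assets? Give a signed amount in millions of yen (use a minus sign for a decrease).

+¥695.5 million

FX sale ¥435.5 million: just an asset swap on bank balance sheets → 0.
Asset purchase (from non-banks) ¥831 million: bank balance sheets expand → +¥831M.
Currency withdrawal ¥135.5 million: bank balance sheets shrink → −¥135.5M.
Net: 0 + 831 − 135.5 = +¥695.5 million.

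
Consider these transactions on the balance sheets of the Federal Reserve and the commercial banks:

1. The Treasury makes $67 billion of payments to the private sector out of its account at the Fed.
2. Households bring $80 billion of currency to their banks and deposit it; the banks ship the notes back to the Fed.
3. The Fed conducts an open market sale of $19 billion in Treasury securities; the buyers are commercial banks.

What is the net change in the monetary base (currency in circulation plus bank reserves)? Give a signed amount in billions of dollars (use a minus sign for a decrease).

+$48 billion

Government spending $67 billion: a non-base liability converts back to reserves → +$67B.
Currency deposit $80 billion: just a shift between currency and reserves — both are base money → 0.
OMO sale (to banks) $19 billion: Fed balance sheet contracts → −$19B.
Net: 67 + 0 − 19 = +$48 billion.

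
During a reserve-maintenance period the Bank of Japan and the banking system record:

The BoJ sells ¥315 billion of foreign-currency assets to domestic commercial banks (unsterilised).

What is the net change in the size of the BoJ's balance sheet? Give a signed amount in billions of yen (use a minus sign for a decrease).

-¥315 billion

BoJ balance sheet:
  Assets:      Foreign assets −¥315B
  Liabilities: Bank reserves −¥315B
Change in total BoJ assets = -¥315 billion.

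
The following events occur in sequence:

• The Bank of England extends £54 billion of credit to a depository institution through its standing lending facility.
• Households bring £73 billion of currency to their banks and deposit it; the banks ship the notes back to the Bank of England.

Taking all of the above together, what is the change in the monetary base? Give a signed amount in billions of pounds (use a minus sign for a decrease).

Discount-window loan £54 billion: Bank of England balance sheet expands → +£54B.
Currency deposit £73 billion: just a shift between currency and reserves — both are base money → 0.
Net: 54 + 0 = +£54 billion.

+£54 billion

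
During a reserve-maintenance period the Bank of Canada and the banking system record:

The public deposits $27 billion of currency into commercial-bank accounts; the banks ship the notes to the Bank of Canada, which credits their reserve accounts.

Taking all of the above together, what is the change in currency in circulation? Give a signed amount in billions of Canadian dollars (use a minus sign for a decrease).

Currency deposit $27 billion: notes return to the central bank → −$27B.

-$27 billion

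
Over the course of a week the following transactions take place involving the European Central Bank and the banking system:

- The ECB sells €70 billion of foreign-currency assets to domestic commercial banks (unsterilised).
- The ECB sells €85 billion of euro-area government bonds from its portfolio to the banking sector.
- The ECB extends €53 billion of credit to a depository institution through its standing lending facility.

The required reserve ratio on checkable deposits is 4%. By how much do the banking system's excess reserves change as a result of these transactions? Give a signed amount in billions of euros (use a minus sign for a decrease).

FX sale €70 billion: reserves −€70B, deposits 0.
OMO sale (to banks) €85 billion: reserves −€85B, deposits 0.
Discount-window loan €53 billion: reserves +€53B, deposits 0.
Totals: Δreserves = −€102B, Δdeposits = 0.
Δrequired reserves = 4% × 0 = 0.
Δexcess reserves = Δreserves − Δrequired = −€102B − (0) = -€102 billion.

-€102 billion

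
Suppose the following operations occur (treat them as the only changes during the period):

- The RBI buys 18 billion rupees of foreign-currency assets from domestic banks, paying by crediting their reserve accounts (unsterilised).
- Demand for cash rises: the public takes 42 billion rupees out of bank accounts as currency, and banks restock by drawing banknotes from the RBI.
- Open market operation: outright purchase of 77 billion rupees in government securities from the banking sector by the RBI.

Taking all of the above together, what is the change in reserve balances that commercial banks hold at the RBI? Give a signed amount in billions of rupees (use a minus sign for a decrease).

FX purchase 18 billion rupees: the RBI pays by crediting reserve accounts → +18B.
Currency withdrawal 42 billion rupees: banks swap reserves for currency → −42B.
OMO purchase (from banks) 77 billion rupees: the RBI pays by crediting reserve accounts → +77B.
Net: 18 − 42 + 77 = +53 billion.

+53 billion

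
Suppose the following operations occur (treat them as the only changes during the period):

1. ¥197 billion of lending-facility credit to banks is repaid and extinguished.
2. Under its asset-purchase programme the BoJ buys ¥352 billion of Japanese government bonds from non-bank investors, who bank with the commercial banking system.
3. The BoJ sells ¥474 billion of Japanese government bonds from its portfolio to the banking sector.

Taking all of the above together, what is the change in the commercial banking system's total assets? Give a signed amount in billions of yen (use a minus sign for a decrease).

Discount-window repayment ¥197 billion: bank balance sheets shrink → −¥197B.
Asset purchase (from non-banks) ¥352 billion: bank balance sheets expand → +¥352B.
OMO sale (to banks) ¥474 billion: just an asset swap on bank balance sheets → 0.
Net: −197 + 352 + 0 = +¥155 billion.

+¥155 billion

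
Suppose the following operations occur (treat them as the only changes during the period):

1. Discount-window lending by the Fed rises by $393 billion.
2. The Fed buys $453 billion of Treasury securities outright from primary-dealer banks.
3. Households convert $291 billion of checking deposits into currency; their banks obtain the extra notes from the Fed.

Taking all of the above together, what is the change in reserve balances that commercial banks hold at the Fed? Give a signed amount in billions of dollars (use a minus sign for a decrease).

+$555 billion

Fed balance sheet:
  Assets:      Securities +$453B, Loans to banks +$393B
  Liabilities: Bank reserves +$555B, Currency in circulation +$291B
So the change in reserve balances that commercial banks hold at the Fed is +$555 billion.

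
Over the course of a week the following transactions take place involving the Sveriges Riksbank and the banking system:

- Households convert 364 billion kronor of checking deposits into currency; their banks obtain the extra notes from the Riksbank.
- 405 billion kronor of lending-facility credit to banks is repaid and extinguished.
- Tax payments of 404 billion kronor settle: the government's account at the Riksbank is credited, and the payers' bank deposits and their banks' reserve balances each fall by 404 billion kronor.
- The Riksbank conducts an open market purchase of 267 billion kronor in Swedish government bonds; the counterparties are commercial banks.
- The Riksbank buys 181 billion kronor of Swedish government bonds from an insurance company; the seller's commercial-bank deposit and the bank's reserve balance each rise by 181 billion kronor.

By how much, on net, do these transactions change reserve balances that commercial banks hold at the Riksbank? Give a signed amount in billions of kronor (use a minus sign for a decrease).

-725 billion

Currency withdrawal 364 billion kronor: banks swap reserves for currency → −364B.
Discount-window repayment 405 billion kronor: repayment is debited from reserves → −405B.
Government account inflow 404 billion kronor: funds move from bank reserves into the government account → −404B.
OMO purchase (from banks) 267 billion kronor: the Riksbank pays by crediting reserve accounts → +267B.
Asset purchase (from non-banks) 181 billion kronor: the Riksbank pays by crediting reserve accounts → +181B.
Net: −364 − 405 − 404 + 267 + 181 = -725 billion.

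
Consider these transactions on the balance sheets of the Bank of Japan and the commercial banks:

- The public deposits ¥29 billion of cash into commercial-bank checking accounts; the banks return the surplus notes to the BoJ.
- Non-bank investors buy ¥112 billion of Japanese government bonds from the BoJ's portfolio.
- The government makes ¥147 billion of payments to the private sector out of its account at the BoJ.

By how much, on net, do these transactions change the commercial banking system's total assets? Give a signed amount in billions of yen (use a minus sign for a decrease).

+¥64 billion

BoJ balance sheet:
  Assets:      Securities −¥112B
  Liabilities: Bank reserves +¥64B, Currency in circulation −¥29B, Government deposits −¥147B
Commercial banking system:
  Assets:      Reserves at CB +¥64B
  Liabilities: Checkable deposits +¥64B
Change in total bank assets = +¥64 billion.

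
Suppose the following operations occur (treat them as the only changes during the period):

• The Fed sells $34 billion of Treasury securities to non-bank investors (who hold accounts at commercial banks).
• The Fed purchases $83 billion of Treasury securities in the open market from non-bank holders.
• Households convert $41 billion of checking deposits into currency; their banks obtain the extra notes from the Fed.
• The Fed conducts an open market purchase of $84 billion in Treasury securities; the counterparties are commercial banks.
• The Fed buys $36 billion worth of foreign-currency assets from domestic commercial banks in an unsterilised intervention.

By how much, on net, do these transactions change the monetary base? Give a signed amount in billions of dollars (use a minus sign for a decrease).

Fed balance sheet:
  Assets:      Securities +$133B, Foreign assets +$36B
  Liabilities: Bank reserves +$128B, Currency in circulation +$41B
Commercial banking system:
  Assets:      Reserves at CB +$128B, Securities −$84B, Foreign assets −$36B
  Liabilities: Checkable deposits +$8B
Monetary base = currency + reserves: +$41B + (+$128B) = +$169 billion.

+$169 billion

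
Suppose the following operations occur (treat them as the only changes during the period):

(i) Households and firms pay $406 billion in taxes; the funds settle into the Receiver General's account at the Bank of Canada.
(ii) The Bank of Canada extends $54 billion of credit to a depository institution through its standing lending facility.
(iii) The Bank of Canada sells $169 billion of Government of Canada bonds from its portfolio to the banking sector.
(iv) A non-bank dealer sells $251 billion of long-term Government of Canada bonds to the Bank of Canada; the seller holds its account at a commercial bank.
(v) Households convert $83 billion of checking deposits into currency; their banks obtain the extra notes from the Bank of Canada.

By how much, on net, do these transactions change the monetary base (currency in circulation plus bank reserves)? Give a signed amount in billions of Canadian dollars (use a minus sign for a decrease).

Bank of Canada balance sheet:
  Assets:      Securities +$82B, Loans to banks +$54B
  Liabilities: Bank reserves −$353B, Currency in circulation +$83B, Government deposits +$406B
Monetary base = currency + reserves: +$83B + (−$353B) = -$270 billion.

-$270 billion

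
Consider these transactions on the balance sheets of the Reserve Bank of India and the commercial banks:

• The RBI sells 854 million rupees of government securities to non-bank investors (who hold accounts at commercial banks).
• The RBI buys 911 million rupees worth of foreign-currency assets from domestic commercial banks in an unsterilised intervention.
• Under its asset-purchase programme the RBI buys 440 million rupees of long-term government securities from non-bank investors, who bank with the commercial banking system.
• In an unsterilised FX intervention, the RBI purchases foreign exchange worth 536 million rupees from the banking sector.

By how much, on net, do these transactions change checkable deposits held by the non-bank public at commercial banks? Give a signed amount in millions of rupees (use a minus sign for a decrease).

-414 million

RBI balance sheet:
  Assets:      Securities −414M, Foreign assets +1447M
  Liabilities: Bank reserves +1033M
Commercial banking system:
  Assets:      Reserves at CB +1033M, Foreign assets −1447M
  Liabilities: Checkable deposits −414M
So the change in checkable deposits held by the non-bank public at commercial banks is -414 million.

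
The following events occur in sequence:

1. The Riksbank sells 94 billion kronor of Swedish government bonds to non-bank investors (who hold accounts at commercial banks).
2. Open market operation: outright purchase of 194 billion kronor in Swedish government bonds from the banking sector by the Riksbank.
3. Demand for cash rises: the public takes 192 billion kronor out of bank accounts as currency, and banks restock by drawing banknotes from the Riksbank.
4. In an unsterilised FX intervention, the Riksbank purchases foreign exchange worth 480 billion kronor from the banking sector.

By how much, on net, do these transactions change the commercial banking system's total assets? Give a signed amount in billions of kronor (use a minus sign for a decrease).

Asset sale (to non-banks) 94 billion kronor: bank balance sheets shrink → −94B.
OMO purchase (from banks) 194 billion kronor: just an asset swap on bank balance sheets → 0.
Currency withdrawal 192 billion kronor: bank balance sheets shrink → −192B.
FX purchase 480 billion kronor: just an asset swap on bank balance sheets → 0.
Net: −94 + 0 − 192 + 0 = -286 billion.

-286 billion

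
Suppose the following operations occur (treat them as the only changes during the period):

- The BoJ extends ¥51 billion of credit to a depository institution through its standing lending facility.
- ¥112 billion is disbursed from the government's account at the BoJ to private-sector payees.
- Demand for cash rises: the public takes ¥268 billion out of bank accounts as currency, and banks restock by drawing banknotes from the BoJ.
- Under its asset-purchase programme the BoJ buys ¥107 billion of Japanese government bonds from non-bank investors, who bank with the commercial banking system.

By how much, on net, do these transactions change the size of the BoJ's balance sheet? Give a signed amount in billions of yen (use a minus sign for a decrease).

+¥158 billion

BoJ balance sheet:
  Assets:      Securities +¥107B, Loans to banks +¥51B
  Liabilities: Bank reserves +¥2B, Currency in circulation +¥268B, Government deposits −¥112B
Change in total BoJ assets = +¥158 billion.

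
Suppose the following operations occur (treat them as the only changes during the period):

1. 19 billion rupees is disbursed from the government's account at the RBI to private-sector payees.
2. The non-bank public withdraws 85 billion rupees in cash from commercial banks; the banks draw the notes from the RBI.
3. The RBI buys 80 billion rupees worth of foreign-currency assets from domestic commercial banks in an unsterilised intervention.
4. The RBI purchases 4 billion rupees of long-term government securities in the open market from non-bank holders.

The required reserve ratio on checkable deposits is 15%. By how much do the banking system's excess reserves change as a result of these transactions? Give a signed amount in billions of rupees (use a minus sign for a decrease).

+27.3 billion

Government spending 19 billion rupees: reserves +19B, deposits +19B.
Currency withdrawal 85 billion rupees: reserves −85B, deposits −85B.
FX purchase 80 billion rupees: reserves +80B, deposits 0.
Asset purchase (from non-banks) 4 billion rupees: reserves +4B, deposits +4B.
Totals: Δreserves = +18B, Δdeposits = −62B.
Δrequired reserves = 15% × −62B = −9.3B.
Δexcess reserves = Δreserves − Δrequired = +18B − (−9.3B) = +27.3 billion.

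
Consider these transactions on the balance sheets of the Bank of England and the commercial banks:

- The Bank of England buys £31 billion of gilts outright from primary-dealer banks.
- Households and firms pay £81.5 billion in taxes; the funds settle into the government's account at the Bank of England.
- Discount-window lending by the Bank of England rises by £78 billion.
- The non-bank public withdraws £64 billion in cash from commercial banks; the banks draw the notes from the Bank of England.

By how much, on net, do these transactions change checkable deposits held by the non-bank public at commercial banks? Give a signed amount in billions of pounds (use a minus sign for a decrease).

-£145.5 billion

Bank of England balance sheet:
  Assets:      Securities +£31B, Loans to banks +£78B
  Liabilities: Bank reserves −£36.5B, Currency in circulation +£64B, Government deposits +£81.5B
Commercial banking system:
  Assets:      Reserves at CB −£36.5B, Securities −£31B
  Liabilities: Checkable deposits −£145.5B, Borrowings from CB +£78B
So the change in checkable deposits held by the non-bank public at commercial banks is -£145.5 billion.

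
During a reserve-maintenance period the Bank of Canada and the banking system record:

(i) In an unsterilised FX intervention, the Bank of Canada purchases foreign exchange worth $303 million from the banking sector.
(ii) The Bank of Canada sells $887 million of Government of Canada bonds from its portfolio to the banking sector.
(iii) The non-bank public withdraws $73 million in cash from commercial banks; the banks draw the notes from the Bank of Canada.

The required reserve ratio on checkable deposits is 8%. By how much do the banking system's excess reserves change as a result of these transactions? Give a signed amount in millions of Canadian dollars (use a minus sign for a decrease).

FX purchase $303 million: reserves +$303M, deposits 0.
OMO sale (to banks) $887 million: reserves −$887M, deposits 0.
Currency withdrawal $73 million: reserves −$73M, deposits −$73M.
Totals: Δreserves = −$657M, Δdeposits = −$73M.
Δrequired reserves = 8% × −$73M = −$5.84M.
Δexcess reserves = Δreserves − Δrequired = −$657M − (−$5.84M) = -$651.16 million.

-$651.16 million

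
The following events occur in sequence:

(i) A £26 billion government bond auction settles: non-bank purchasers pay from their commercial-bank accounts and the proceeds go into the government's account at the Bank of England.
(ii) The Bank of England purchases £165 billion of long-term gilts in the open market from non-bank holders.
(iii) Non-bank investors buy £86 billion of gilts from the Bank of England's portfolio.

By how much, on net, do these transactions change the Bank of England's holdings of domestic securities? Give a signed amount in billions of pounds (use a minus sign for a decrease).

+£79 billion

Bank of England balance sheet:
  Assets:      Securities +£79B
  Liabilities: Bank reserves +£53B, Government deposits +£26B
So the change in the Bank of England's holdings of domestic securities is +£79 billion.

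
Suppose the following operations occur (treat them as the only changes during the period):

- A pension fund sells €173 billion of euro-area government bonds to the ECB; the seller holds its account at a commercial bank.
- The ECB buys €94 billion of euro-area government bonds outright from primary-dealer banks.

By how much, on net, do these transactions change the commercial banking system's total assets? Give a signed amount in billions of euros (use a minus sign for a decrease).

Asset purchase (from non-banks) €173 billion: bank balance sheets expand → +€173B.
OMO purchase (from banks) €94 billion: just an asset swap on bank balance sheets → 0.
Net: 173 + 0 = +€173 billion.

+€173 billion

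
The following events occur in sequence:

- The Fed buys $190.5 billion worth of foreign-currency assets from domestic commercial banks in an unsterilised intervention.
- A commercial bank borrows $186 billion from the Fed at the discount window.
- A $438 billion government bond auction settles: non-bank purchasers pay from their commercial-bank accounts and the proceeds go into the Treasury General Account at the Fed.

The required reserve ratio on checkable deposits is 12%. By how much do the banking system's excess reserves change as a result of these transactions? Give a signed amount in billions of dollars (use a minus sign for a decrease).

FX purchase $190.5 billion: reserves +$190.5B, deposits 0.
Discount-window loan $186 billion: reserves +$186B, deposits 0.
Government account inflow $438 billion: reserves −$438B, deposits −$438B.
Totals: Δreserves = −$61.5B, Δdeposits = −$438B.
Δrequired reserves = 12% × −$438B = −$52.56B.
Δexcess reserves = Δreserves − Δrequired = −$61.5B − (−$52.56B) = -$8.94 billion.

-$8.94 billion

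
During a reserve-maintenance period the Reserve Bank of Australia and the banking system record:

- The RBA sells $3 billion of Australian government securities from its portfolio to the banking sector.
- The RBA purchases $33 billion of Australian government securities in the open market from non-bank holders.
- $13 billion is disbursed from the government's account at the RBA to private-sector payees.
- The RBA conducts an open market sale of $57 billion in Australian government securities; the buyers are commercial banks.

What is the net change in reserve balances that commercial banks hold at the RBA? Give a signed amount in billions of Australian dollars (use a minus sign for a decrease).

-$14 billion

OMO sale (to banks) $3 billion: the buying banks pay out of their reserve balances → −$3B.
Asset purchase (from non-banks) $33 billion: the RBA pays by crediting reserve accounts → +$33B.
Government spending $13 billion: government payments flow into bank reserve accounts → +$13B.
OMO sale (to banks) $57 billion: the buying banks pay out of their reserve balances → −$57B.
Net: −3 + 33 + 13 − 57 = -$14 billion.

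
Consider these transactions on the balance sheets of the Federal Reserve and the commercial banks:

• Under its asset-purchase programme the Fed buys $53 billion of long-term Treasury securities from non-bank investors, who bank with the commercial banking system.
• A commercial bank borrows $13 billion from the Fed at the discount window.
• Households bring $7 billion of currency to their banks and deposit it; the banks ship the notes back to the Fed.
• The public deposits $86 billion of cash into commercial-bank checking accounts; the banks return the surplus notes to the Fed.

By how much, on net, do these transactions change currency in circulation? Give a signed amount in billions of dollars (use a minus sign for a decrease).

Asset purchase (from non-banks) $53 billion: no currency enters or leaves circulation → 0.
Discount-window loan $13 billion: no currency enters or leaves circulation → 0.
Currency deposit $7 billion: notes return to the central bank → −$7B.
Currency deposit $86 billion: notes return to the central bank → −$86B.
Net: 0 + 0 − 7 − 86 = -$93 billion.

-$93 billion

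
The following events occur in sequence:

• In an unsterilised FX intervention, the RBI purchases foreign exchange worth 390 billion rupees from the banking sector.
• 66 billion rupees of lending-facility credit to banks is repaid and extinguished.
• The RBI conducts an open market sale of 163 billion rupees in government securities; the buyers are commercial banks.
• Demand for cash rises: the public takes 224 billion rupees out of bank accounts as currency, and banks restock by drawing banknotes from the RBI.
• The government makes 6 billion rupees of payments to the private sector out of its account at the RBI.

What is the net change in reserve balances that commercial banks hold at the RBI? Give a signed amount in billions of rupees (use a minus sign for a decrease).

-57 billion

FX purchase 390 billion rupees: the RBI pays by crediting reserve accounts → +390B.
Discount-window repayment 66 billion rupees: repayment is debited from reserves → −66B.
OMO sale (to banks) 163 billion rupees: the buying banks pay out of their reserve balances → −163B.
Currency withdrawal 224 billion rupees: banks swap reserves for currency → −224B.
Government spending 6 billion rupees: government payments flow into bank reserve accounts → +6B.
Net: 390 − 66 − 163 − 224 + 6 = -57 billion.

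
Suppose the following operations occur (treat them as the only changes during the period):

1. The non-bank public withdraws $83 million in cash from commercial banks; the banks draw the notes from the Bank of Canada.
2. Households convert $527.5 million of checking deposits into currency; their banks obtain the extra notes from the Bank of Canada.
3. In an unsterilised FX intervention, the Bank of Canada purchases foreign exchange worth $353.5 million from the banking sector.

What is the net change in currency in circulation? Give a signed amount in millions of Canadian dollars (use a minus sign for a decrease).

Currency withdrawal $83 million: notes leave the central bank → +$83M.
Currency withdrawal $527.5 million: notes leave the central bank → +$527.5M.
FX purchase $353.5 million: no currency enters or leaves circulation → 0.
Net: 83 + 527.5 + 0 = +$610.5 million.

+$610.5 million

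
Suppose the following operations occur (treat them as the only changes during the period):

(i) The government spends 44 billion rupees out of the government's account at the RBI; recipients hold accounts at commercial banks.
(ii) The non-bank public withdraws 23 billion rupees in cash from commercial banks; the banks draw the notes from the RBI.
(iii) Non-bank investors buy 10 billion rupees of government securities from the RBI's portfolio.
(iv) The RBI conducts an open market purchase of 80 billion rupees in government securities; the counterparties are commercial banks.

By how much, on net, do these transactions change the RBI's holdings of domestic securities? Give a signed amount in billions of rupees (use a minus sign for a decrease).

Government spending 44 billion rupees: the RBI's securities portfolio is untouched → 0.
Currency withdrawal 23 billion rupees: the RBI's securities portfolio is untouched → 0.
Asset sale (to non-banks) 10 billion rupees: securities removed from the RBI's portfolio → −10B.
OMO purchase (from banks) 80 billion rupees: securities added to the RBI's portfolio → +80B.
Net: 0 + 0 − 10 + 80 = +70 billion.

+70 billion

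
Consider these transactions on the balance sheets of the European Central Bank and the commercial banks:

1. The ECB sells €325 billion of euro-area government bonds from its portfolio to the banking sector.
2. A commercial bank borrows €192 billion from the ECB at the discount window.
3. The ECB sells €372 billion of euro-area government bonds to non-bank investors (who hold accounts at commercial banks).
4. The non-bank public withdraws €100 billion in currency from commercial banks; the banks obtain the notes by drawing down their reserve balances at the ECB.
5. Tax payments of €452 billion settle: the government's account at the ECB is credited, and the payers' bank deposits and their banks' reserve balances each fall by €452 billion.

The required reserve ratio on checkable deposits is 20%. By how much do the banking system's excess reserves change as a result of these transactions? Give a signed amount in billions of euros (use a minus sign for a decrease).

OMO sale (to banks) €325 billion: reserves −€325B, deposits 0.
Discount-window loan €192 billion: reserves +€192B, deposits 0.
Asset sale (to non-banks) €372 billion: reserves −€372B, deposits −€372B.
Currency withdrawal €100 billion: reserves −€100B, deposits −€100B.
Government account inflow €452 billion: reserves −€452B, deposits −€452B.
Totals: Δreserves = −€1057B, Δdeposits = −€924B.
Δrequired reserves = 20% × −€924B = −€184.8B.
Δexcess reserves = Δreserves − Δrequired = −€1057B − (−€184.8B) = -€872.2 billion.

-€872.2 billion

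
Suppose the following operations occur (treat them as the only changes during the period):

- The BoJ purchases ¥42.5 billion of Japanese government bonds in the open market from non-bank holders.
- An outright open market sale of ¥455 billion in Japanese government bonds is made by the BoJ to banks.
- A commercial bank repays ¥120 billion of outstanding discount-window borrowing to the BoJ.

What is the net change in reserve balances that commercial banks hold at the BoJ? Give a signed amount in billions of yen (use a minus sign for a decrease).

Asset purchase (from non-banks) ¥42.5 billion: the BoJ pays by crediting reserve accounts → +¥42.5B.
OMO sale (to banks) ¥455 billion: the buying banks pay out of their reserve balances → −¥455B.
Discount-window repayment ¥120 billion: repayment is debited from reserves → −¥120B.
Net: 42.5 − 455 − 120 = -¥532.5 billion.

-¥532.5 billion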